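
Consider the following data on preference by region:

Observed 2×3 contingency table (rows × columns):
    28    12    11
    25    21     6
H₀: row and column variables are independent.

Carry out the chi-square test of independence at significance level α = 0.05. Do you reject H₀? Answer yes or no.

reject H₀: no

Row totals [51, 52], col totals [53, 33, 17], n=103
χ² = (28−26.24)²/26.24 + (12−16.34)²/16.34 + (11−8.42)²/8.42 + (25−26.76)²/26.76 + (21−16.66)²/16.66 + (6−8.58)²/8.58 = 4.0856
df = 2
p-value (upper-tail) = 0.12966
At α=0.05: p ≥ α → fail to reject H₀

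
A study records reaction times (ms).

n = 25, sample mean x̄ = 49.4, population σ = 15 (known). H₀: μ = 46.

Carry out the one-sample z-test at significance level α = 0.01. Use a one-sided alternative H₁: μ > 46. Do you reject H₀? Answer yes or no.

SE = σ/√n = 15/√25 = 3.0000
z = (x̄−μ₀)/SE = (49.4−46)/3.0000 = 1.1333
p-value (one-sided, H₁ greater) = 0.12854
At α=0.01: p ≥ α → fail to reject H₀

reject H₀: no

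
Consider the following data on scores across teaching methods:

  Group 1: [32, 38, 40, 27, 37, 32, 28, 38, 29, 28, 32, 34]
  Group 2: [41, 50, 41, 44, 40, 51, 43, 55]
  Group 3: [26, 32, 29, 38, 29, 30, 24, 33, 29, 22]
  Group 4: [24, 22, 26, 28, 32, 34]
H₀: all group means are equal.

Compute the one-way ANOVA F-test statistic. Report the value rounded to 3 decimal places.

test statistic = 22.632

Group means [32.92, 45.62, 29.20, 27.67], grand mean 33.833
SSB = Σnᵢ(x̄ᵢ−x̄)² = 1565.275; SSW = ΣΣ(x−x̄ᵢ)² = 737.725
MSB = 1565.275/3 = 521.7583; MSW = 737.725/32 = 23.0539
F = MSB/MSW = 22.6321
df = (3, 32)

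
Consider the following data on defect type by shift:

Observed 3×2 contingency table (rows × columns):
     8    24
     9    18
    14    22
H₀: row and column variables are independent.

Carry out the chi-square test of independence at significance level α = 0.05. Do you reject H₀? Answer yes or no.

reject H₀: no

Row totals [32, 27, 36], col totals [31, 64], n=95
χ² = (8−10.44)²/10.44 + (24−21.56)²/21.56 + (9−8.81)²/8.81 + (18−18.19)²/18.19 + (14−11.75)²/11.75 + (22−24.25)²/24.25 = 1.4950
df = 2
p-value (upper-tail) = 0.47355
At α=0.05: p ≥ α → fail to reject H₀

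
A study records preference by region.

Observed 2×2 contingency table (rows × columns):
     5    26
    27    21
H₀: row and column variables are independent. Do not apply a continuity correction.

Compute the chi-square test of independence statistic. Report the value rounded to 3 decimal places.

Row totals [31, 48], col totals [32, 47], n=79
χ² = (5−12.56)²/12.56 + (26−18.44)²/18.44 + (27−19.44)²/19.44 + (21−28.56)²/28.56 = 12.5813
df = 1

test statistic = 12.581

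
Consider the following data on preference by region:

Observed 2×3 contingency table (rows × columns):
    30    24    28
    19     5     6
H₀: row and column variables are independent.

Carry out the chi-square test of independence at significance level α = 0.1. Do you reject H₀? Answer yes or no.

reject H₀: yes

Row totals [82, 30], col totals [49, 29, 34], n=112
χ² = (30−35.88)²/35.88 + (24−21.23)²/21.23 + (28−24.89)²/24.89 + (19−13.12)²/13.12 + (5−7.77)²/7.77 + (6−9.11)²/9.11 = 6.3869
df = 2
p-value (upper-tail) = 0.04103
At α=0.1: p < α → reject H₀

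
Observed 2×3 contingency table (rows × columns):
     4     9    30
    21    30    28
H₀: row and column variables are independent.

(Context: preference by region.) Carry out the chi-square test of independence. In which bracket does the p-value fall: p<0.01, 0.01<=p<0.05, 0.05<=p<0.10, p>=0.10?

p-value bracket: p<0.01

Row totals [43, 79], col totals [25, 39, 58], n=122
χ² = (4−8.81)²/8.81 + (9−13.75)²/13.75 + (30−20.44)²/20.44 + (21−16.19)²/16.19 + (30−25.25)²/25.25 + (28−37.56)²/37.56 = 13.4882
df = 2
p-value (upper-tail) = 0.00118
→ bracket: p<0.01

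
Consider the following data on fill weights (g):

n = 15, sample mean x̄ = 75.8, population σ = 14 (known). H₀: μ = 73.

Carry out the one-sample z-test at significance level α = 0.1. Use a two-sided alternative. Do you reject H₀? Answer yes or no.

SE = σ/√n = 14/√15 = 3.6148
z = (x̄−μ₀)/SE = (75.8−73)/3.6148 = 0.7746
p-value (two-sided) = 0.43858
At α=0.1: p ≥ α → fail to reject H₀

reject H₀: no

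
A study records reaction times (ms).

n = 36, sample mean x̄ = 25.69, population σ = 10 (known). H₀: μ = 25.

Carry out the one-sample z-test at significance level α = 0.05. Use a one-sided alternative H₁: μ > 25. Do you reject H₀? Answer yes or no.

reject H₀: no

SE = σ/√n = 10/√36 = 1.6667
z = (x̄−μ₀)/SE = (25.69−25)/1.6667 = 0.4140
p-value (one-sided, H₁ greater) = 0.33944
At α=0.05: p ≥ α → fail to reject H₀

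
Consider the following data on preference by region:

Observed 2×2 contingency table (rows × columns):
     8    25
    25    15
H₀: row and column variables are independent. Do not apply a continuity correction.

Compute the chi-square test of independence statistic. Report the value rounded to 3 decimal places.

test statistic = 10.685

Row totals [33, 40], col totals [33, 40], n=73
χ² = (8−14.92)²/14.92 + (25−18.08)²/18.08 + (25−18.08)²/18.08 + (15−21.92)²/21.92 = 10.6846
df = 1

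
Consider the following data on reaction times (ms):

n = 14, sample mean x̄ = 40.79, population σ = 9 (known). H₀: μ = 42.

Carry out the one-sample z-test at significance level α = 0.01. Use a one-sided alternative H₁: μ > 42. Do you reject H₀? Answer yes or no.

SE = σ/√n = 9/√14 = 2.4054
z = (x̄−μ₀)/SE = (40.79−42)/2.4054 = -0.5030
p-value (one-sided, H₁ greater) = 0.69253
At α=0.01: p ≥ α → fail to reject H₀

reject H₀: no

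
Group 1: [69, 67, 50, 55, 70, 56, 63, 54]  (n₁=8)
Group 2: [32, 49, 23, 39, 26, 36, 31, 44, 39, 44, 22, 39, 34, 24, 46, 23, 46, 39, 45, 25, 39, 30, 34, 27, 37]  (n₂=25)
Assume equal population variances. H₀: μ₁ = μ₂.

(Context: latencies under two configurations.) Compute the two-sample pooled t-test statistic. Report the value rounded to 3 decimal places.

x̄₁=60.500, s₁=7.690, n₁=8
x̄₂=34.920, s₂=8.316, n₂=25
s_p² = [7·7.690² + 24·8.316²]/31 = 66.8981
SE = √(s_p²·(1/8+1/25)) = 3.3224
t = (60.500−34.920)/3.3224 = 7.6993
df = 31

test statistic = 7.699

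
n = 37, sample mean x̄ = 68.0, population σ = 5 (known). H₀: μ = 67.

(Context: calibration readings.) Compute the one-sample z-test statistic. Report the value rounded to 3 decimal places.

SE = σ/√n = 5/√37 = 0.8220
z = (x̄−μ₀)/SE = (68.0−67)/0.8220 = 1.2166

test statistic = 1.217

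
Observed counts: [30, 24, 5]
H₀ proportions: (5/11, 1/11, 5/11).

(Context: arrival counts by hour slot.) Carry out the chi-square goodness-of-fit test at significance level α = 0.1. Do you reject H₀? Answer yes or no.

n = 59; E_i = n·p_i = [26.82, 5.36, 26.82]
χ² = (30−26.82)²/26.82 + (24−5.36)²/5.36 + (5−26.82)²/26.82 = 82.8814
df = 2
p-value (upper-tail) = 0.00000
At α=0.1: p < α → reject H₀

reject H₀: yes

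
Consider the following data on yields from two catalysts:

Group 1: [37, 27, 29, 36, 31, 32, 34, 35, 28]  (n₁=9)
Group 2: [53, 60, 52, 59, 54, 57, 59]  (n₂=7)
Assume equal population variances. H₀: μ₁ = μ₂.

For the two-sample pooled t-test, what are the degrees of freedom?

df = n₁ + n₂ − 2 = 9 + 7 − 2 = 14

degrees of freedom = 14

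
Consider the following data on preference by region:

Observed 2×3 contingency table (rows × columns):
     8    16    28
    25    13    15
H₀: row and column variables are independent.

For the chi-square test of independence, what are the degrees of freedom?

degrees of freedom = 2

df = (r−1)(c−1) = (2−1)·(3−1) = 2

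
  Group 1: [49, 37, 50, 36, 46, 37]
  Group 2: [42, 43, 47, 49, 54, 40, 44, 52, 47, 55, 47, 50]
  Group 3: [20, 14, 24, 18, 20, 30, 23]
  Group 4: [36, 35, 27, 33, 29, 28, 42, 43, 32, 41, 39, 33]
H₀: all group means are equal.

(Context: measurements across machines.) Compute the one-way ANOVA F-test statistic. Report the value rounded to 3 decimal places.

Group means [42.50, 47.50, 21.29, 34.83], grand mean 37.622
SSB = Σnᵢ(x̄ᵢ−x̄)² = 3275.107; SSW = ΣΣ(x−x̄ᵢ)² = 945.595
MSB = 3275.107/3 = 1091.7025; MSW = 945.595/33 = 28.6544
F = MSB/MSW = 38.0989
df = (3, 33)

test statistic = 38.099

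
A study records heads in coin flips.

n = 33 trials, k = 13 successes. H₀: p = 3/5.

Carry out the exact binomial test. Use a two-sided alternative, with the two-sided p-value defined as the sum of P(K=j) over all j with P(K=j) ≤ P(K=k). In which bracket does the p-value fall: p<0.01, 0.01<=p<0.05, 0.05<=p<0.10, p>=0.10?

p-value bracket: 0.01<=p<0.05

Exact binomial: n=33, k=13, p₀=3/5=0.6000
P(X=j) = C(n,j)·p₀^j·(1−p₀)^(n−j); p = Σ P(X=j) over j with P(X=j) ≤ P(X=13)
p-value (two-sided) = 0.02001
→ bracket: 0.01<=p<0.05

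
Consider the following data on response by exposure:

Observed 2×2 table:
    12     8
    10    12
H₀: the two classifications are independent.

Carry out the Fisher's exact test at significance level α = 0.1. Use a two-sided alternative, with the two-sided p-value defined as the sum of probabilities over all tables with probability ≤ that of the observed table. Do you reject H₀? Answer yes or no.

Margins: r₁=20, r₂=22, c₁=22, c₂=20, n=42
p_obs = C(20,12)·C(22,10)/C(42,22); sum pmf over tables with pmf ≤ p_obs
p-value (two-sided) = 0.37425
At α=0.1: p ≥ α → fail to reject H₀

reject H₀: no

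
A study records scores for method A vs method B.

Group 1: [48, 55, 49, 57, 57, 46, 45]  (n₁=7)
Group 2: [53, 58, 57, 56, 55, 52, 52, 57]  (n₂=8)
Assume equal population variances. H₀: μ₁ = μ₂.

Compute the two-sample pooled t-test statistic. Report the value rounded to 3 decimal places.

x̄₁=51.000, s₁=5.196, n₁=7
x̄₂=55.000, s₂=2.390, n₂=8
s_p² = [6·5.196² + 7·2.390²]/13 = 15.5385
SE = √(s_p²·(1/7+1/8)) = 2.0401
t = (51.000−55.000)/2.0401 = -1.9607
df = 13

test statistic = -1.961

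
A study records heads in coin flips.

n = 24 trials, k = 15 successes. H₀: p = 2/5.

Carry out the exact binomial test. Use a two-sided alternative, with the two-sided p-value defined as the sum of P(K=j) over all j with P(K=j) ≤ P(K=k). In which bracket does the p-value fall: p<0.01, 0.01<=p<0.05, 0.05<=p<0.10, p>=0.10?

Exact binomial: n=24, k=15, p₀=2/5=0.4000
P(X=j) = C(n,j)·p₀^j·(1−p₀)^(n−j); p = Σ P(X=j) over j with P(X=j) ≤ P(X=15)
p-value (two-sided) = 0.03511
→ bracket: 0.01<=p<0.05

p-value bracket: 0.01<=p<0.05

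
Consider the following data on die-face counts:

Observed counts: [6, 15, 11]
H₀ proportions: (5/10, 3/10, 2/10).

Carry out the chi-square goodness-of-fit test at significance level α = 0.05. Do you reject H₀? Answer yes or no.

reject H₀: yes

n = 32; E_i = n·p_i = [16.00, 9.60, 6.40]
χ² = (6−16.00)²/16.00 + (15−9.60)²/9.60 + (11−6.40)²/6.40 = 12.5938
df = 2
p-value (upper-tail) = 0.00184
At α=0.05: p < α → reject H₀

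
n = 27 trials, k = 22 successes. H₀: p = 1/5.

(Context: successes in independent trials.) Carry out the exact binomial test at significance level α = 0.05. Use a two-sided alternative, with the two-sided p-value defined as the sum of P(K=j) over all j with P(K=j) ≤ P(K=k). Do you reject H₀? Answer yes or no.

reject H₀: yes

Exact binomial: n=27, k=22, p₀=1/5=0.2000
P(X=j) = C(n,j)·p₀^j·(1−p₀)^(n−j); p = Σ P(X=j) over j with P(X=j) ≤ P(X=22)
p-value (two-sided) = 0.00000
At α=0.05: p < α → reject H₀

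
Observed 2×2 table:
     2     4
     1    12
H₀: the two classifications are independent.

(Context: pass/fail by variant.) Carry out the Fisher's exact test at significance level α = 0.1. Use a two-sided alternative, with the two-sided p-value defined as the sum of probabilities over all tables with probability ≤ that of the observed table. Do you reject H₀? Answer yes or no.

Margins: r₁=6, r₂=13, c₁=3, c₂=16, n=19
p_obs = C(6,2)·C(13,1)/C(19,3); sum pmf over tables with pmf ≤ p_obs
p-value (two-sided) = 0.22188
At α=0.1: p ≥ α → fail to reject H₀

reject H₀: no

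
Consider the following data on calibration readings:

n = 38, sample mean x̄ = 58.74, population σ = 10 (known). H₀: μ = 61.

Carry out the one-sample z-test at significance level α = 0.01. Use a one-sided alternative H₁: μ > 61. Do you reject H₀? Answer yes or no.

SE = σ/√n = 10/√38 = 1.6222
z = (x̄−μ₀)/SE = (58.74−61)/1.6222 = -1.3932
p-value (one-sided, H₁ greater) = 0.91821
At α=0.01: p ≥ α → fail to reject H₀

reject H₀: no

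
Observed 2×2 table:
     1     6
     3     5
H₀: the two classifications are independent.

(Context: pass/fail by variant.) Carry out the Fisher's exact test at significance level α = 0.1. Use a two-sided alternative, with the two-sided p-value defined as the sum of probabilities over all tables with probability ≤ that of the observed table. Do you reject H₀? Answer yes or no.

Margins: r₁=7, r₂=8, c₁=4, c₂=11, n=15
p_obs = C(7,1)·C(8,3)/C(15,4); sum pmf over tables with pmf ≤ p_obs
p-value (two-sided) = 0.56923
At α=0.1: p ≥ α → fail to reject H₀

reject H₀: no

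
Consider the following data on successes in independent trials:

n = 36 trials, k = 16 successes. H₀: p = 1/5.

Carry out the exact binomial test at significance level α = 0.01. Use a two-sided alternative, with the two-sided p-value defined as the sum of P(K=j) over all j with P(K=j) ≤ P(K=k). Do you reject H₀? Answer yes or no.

reject H₀: yes

Exact binomial: n=36, k=16, p₀=1/5=0.2000
P(X=j) = C(n,j)·p₀^j·(1−p₀)^(n−j); p = Σ P(X=j) over j with P(X=j) ≤ P(X=16)
p-value (two-sided) = 0.00109
At α=0.01: p < α → reject H₀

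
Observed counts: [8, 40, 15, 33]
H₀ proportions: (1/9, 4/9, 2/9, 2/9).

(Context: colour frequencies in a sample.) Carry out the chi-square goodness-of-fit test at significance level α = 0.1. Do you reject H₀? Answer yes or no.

n = 96; E_i = n·p_i = [10.67, 42.67, 21.33, 21.33]
χ² = (8−10.67)²/10.67 + (40−42.67)²/42.67 + (15−21.33)²/21.33 + (33−21.33)²/21.33 = 9.0938
df = 3
p-value (upper-tail) = 0.02807
At α=0.1: p < α → reject H₀

reject H₀: yes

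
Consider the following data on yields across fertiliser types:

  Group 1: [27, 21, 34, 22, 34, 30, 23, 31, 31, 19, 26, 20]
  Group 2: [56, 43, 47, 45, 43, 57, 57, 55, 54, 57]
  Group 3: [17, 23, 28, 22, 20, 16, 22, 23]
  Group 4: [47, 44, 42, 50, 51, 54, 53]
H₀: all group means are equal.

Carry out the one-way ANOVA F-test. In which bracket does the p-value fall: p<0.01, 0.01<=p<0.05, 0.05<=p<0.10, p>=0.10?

p-value bracket: p<0.01

Group means [26.50, 51.40, 21.38, 48.71], grand mean 36.324
SSB = Σnᵢ(x̄ᵢ−x̄)² = 6293.405; SSW = ΣΣ(x−x̄ᵢ)² = 886.704
MSB = 6293.405/3 = 2097.8015; MSW = 886.704/33 = 26.8698
F = MSB/MSW = 78.0728
df = (3, 33)
p-value (upper-tail) = 0.00000
→ bracket: p<0.01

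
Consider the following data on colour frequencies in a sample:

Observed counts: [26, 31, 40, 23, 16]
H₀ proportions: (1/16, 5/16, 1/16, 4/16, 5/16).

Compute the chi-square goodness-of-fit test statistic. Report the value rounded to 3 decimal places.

test statistic = 175.959

n = 136; E_i = n·p_i = [8.50, 42.50, 8.50, 34.00, 42.50]
χ² = (26−8.50)²/8.50 + (31−42.50)²/42.50 + (40−8.50)²/8.50 + (23−34.00)²/34.00 + (16−42.50)²/42.50 = 175.9588
df = 4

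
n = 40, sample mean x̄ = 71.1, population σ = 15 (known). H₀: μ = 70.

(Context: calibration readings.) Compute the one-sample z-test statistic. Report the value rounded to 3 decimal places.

SE = σ/√n = 15/√40 = 2.3717
z = (x̄−μ₀)/SE = (71.1−70)/2.3717 = 0.4638

test statistic = 0.464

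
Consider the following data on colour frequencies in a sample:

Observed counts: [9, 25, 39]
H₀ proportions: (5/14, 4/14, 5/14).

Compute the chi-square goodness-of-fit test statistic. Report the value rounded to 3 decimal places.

n = 73; E_i = n·p_i = [26.07, 20.86, 26.07]
χ² = (9−26.07)²/26.07 + (25−20.86)²/20.86 + (39−26.07)²/26.07 = 18.4123
df = 2

test statistic = 18.412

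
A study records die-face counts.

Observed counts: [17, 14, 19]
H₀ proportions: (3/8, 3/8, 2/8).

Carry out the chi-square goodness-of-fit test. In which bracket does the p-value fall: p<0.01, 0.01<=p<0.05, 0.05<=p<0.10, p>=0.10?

p-value bracket: 0.05<=p<0.10

n = 50; E_i = n·p_i = [18.75, 18.75, 12.50]
χ² = (17−18.75)²/18.75 + (14−18.75)²/18.75 + (19−12.50)²/12.50 = 4.7467
df = 2
p-value (upper-tail) = 0.09317
→ bracket: 0.05<=p<0.10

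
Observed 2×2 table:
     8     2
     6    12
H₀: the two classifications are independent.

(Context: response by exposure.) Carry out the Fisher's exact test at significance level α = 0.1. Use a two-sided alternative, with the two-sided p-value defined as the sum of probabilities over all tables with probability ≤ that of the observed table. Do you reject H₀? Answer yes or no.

Margins: r₁=10, r₂=18, c₁=14, c₂=14, n=28
p_obs = C(10,8)·C(18,6)/C(28,14); sum pmf over tables with pmf ≤ p_obs
p-value (two-sided) = 0.04607
At α=0.1: p < α → reject H₀

reject H₀: yes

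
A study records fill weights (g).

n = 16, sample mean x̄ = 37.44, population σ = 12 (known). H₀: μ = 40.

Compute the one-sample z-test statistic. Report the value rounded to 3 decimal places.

test statistic = -0.853

SE = σ/√n = 12/√16 = 3.0000
z = (x̄−μ₀)/SE = (37.44−40)/3.0000 = -0.8533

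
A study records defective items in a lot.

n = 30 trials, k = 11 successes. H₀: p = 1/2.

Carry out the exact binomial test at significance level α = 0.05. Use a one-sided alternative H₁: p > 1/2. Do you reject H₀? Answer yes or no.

Exact binomial: n=30, k=11, p₀=1/2=0.5000
P(X≥11) from Σ C(n,i)·p₀^i·(1−p₀)^(n−i)
p-value (one-sided, H₁ greater) = 0.95063
At α=0.05: p ≥ α → fail to reject H₀

reject H₀: no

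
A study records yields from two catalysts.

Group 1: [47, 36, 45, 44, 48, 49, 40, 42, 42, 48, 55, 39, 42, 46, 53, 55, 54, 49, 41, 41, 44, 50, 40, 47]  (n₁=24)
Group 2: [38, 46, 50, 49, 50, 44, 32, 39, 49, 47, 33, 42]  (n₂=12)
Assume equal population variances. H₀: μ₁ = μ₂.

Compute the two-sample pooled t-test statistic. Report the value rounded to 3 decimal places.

test statistic = 1.221

x̄₁=45.708, s₁=5.295, n₁=24
x̄₂=43.250, s₂=6.454, n₂=12
s_p² = [23·5.295² + 11·6.454²]/34 = 32.4473
SE = √(s_p²·(1/24+1/12)) = 2.0139
t = (45.708−43.250)/2.0139 = 1.2207
df = 34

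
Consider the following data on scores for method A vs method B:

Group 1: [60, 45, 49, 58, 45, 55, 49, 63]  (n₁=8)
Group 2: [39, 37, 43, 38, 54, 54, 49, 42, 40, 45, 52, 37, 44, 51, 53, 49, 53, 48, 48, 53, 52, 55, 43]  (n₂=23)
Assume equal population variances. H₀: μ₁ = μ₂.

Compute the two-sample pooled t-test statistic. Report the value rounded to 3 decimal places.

test statistic = 2.357

x̄₁=53.000, s₁=6.949, n₁=8
x̄₂=46.913, s₂=6.067, n₂=23
s_p² = [7·6.949² + 22·6.067²]/29 = 39.5802
SE = √(s_p²·(1/8+1/23)) = 2.5823
t = (53.000−46.913)/2.5823 = 2.3572
df = 29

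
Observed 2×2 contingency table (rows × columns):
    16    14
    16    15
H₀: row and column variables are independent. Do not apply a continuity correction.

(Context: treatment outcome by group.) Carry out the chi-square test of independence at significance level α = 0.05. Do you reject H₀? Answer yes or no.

Row totals [30, 31], col totals [32, 29], n=61
χ² = (16−15.74)²/15.74 + (14−14.26)²/14.26 + (16−16.26)²/16.26 + (15−14.74)²/14.74 = 0.0181
df = 1
p-value (upper-tail) = 0.89300
At α=0.05: p ≥ α → fail to reject H₀

reject H₀: no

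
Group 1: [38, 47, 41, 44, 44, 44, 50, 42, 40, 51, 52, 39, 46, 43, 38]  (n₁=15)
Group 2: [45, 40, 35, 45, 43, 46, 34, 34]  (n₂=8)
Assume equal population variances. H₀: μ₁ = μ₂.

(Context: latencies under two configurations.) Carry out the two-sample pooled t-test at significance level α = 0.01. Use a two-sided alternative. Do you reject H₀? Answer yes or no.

x̄₁=43.933, s₁=4.543, n₁=15
x̄₂=40.250, s₂=5.230, n₂=8
s_p² = [14·4.543² + 7·5.230²]/21 = 22.8778
SE = √(s_p²·(1/15+1/8)) = 2.0940
t = (43.933−40.250)/2.0940 = 1.7590
df = 21
p-value (two-sided) = 0.09315
At α=0.01: p ≥ α → fail to reject H₀

reject H₀: no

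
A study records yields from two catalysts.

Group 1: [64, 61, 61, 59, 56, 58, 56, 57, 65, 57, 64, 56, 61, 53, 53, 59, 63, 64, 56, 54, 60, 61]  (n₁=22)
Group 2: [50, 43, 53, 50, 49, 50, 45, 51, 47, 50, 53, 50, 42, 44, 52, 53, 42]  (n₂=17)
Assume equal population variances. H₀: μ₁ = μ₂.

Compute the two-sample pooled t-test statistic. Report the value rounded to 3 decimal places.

test statistic = 8.646

x̄₁=59.000, s₁=3.690, n₁=22
x̄₂=48.471, s₂=3.875, n₂=17
s_p² = [21·3.690² + 16·3.875²]/37 = 14.2226
SE = √(s_p²·(1/22+1/17)) = 1.2178
t = (59.000−48.471)/1.2178 = 8.6461
df = 37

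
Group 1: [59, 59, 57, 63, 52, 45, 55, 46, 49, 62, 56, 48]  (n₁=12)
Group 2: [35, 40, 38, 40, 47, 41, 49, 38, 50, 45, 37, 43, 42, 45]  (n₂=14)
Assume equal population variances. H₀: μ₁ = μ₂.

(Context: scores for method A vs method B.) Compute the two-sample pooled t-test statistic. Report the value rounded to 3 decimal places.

x̄₁=54.250, s₁=6.166, n₁=12
x̄₂=42.143, s₂=4.572, n₂=14
s_p² = [11·6.166² + 13·4.572²]/24 = 28.7485
SE = √(s_p²·(1/12+1/14)) = 2.1093
t = (54.250−42.143)/2.1093 = 5.7399
df = 24

test statistic = 5.740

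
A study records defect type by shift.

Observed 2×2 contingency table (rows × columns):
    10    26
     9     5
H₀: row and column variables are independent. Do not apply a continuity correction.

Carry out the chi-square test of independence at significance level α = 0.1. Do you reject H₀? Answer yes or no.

Row totals [36, 14], col totals [19, 31], n=50
χ² = (10−13.68)²/13.68 + (26−22.32)²/22.32 + (9−5.32)²/5.32 + (5−8.68)²/8.68 = 5.7024
df = 1
p-value (upper-tail) = 0.01694
At α=0.1: p < α → reject H₀

reject H₀: yes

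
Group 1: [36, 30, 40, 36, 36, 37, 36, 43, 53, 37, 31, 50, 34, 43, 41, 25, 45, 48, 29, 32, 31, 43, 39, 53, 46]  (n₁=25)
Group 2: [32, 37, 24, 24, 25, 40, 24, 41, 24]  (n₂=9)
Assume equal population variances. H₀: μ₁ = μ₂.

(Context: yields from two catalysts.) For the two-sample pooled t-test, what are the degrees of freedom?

degrees of freedom = 32

df = n₁ + n₂ − 2 = 25 + 9 − 2 = 32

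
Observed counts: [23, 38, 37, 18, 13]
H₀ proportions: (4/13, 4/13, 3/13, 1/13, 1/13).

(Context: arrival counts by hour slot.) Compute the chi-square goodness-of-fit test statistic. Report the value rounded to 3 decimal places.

n = 129; E_i = n·p_i = [39.69, 39.69, 29.77, 9.92, 9.92]
χ² = (23−39.69)²/39.69 + (38−39.69)²/39.69 + (37−29.77)²/29.77 + (18−9.92)²/9.92 + (13−9.92)²/9.92 = 16.3766
df = 4

test statistic = 16.377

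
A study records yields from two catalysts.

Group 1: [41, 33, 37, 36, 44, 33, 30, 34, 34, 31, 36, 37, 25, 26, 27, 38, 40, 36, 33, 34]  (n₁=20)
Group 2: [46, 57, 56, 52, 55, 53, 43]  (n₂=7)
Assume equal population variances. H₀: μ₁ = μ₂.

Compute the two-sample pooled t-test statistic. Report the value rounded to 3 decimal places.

test statistic = -7.991

x̄₁=34.250, s₁=4.876, n₁=20
x̄₂=51.714, s₂=5.282, n₂=7
s_p² = [19·4.876² + 6·5.282²]/25 = 24.7671
SE = √(s_p²·(1/20+1/7)) = 2.1855
t = (34.250−51.714)/2.1855 = -7.9909
df = 25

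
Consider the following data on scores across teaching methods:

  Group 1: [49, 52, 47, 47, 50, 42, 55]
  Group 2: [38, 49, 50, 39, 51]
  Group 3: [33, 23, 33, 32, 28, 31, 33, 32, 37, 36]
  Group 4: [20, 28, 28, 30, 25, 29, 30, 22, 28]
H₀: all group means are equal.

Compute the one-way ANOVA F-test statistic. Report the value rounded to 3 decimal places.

test statistic = 45.304

Group means [48.86, 45.40, 31.80, 26.67], grand mean 36.355
SSB = Σnᵢ(x̄ᵢ−x̄)² = 2555.440; SSW = ΣΣ(x−x̄ᵢ)² = 507.657
MSB = 2555.440/3 = 851.8132; MSW = 507.657/27 = 18.8021
F = MSB/MSW = 45.3041
df = (3, 27)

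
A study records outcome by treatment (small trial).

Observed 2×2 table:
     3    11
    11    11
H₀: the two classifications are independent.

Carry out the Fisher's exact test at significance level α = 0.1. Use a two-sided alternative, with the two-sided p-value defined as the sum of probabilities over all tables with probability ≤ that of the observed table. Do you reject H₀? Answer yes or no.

Margins: r₁=14, r₂=22, c₁=14, c₂=22, n=36
p_obs = C(14,3)·C(22,11)/C(36,14); sum pmf over tables with pmf ≤ p_obs
p-value (two-sided) = 0.16005
At α=0.1: p ≥ α → fail to reject H₀

reject H₀: no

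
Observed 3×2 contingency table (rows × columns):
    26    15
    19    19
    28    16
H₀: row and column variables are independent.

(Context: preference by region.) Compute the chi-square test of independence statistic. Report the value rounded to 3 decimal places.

Row totals [41, 38, 44], col totals [73, 50], n=123
χ² = (26−24.33)²/24.33 + (15−16.67)²/16.67 + (19−22.55)²/22.55 + (19−15.45)²/15.45 + (28−26.11)²/26.11 + (16−17.89)²/17.89 = 1.9928
df = 2

test statistic = 1.993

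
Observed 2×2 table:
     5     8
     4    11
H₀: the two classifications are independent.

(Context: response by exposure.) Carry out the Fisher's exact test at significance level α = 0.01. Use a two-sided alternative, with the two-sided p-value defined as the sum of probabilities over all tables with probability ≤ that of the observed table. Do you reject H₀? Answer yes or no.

reject H₀: no

Margins: r₁=13, r₂=15, c₁=9, c₂=19, n=28
p_obs = C(13,5)·C(15,4)/C(28,9); sum pmf over tables with pmf ≤ p_obs
p-value (two-sided) = 0.68913
At α=0.01: p ≥ α → fail to reject H₀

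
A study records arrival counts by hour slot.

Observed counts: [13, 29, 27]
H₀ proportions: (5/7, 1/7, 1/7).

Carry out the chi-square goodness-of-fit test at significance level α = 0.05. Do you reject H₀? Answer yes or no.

reject H₀: yes

n = 69; E_i = n·p_i = [49.29, 9.86, 9.86]
χ² = (13−49.29)²/49.29 + (29−9.86)²/9.86 + (27−9.86)²/9.86 = 93.7043
df = 2
p-value (upper-tail) = 0.00000
At α=0.05: p < α → reject H₀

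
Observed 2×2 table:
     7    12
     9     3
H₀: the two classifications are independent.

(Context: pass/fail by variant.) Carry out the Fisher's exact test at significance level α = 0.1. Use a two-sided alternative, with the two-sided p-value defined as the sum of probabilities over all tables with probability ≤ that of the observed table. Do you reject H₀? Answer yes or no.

reject H₀: yes

Margins: r₁=19, r₂=12, c₁=16, c₂=15, n=31
p_obs = C(19,7)·C(12,9)/C(31,16); sum pmf over tables with pmf ≤ p_obs
p-value (two-sided) = 0.06589
At α=0.1: p < α → reject H₀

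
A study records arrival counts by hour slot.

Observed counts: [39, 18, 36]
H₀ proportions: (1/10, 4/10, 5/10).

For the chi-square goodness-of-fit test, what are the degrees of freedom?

df = k − 1 = 3 − 1 = 2

degrees of freedom = 2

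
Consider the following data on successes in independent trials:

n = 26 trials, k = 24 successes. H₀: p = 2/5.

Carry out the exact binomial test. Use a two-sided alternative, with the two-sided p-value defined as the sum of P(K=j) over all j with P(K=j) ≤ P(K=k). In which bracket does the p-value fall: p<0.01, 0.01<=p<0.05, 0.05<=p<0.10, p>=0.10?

p-value bracket: p<0.01

Exact binomial: n=26, k=24, p₀=2/5=0.4000
P(X=j) = C(n,j)·p₀^j·(1−p₀)^(n−j); p = Σ P(X=j) over j with P(X=j) ≤ P(X=24)
p-value (two-sided) = 0.00000
→ bracket: p<0.01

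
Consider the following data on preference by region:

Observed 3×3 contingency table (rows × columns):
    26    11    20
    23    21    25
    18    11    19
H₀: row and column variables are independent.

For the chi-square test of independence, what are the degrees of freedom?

degrees of freedom = 4

df = (r−1)(c−1) = (3−1)·(3−1) = 4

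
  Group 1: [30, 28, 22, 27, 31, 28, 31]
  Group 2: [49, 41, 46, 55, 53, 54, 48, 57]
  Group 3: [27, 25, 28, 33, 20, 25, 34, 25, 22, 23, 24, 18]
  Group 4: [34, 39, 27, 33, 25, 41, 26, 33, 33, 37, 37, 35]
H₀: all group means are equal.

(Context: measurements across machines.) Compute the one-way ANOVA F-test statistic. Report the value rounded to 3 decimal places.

Group means [28.14, 50.38, 25.33, 33.33], grand mean 33.436
SSB = Σnᵢ(x̄ᵢ−x̄)² = 3279.524; SSW = ΣΣ(x−x̄ᵢ)² = 788.065
MSB = 3279.524/3 = 1093.1748; MSW = 788.065/35 = 22.5162
F = MSB/MSW = 48.5507
df = (3, 35)

test statistic = 48.551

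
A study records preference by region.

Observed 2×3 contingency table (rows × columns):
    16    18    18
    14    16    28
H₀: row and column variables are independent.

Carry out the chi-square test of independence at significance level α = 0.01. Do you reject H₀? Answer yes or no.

Row totals [52, 58], col totals [30, 34, 46], n=110
χ² = (16−14.18)²/14.18 + (18−16.07)²/16.07 + (18−21.75)²/21.75 + (14−15.82)²/15.82 + (16−17.93)²/17.93 + (28−24.25)²/24.25 = 2.1039
df = 2
p-value (upper-tail) = 0.34926
At α=0.01: p ≥ α → fail to reject H₀

reject H₀: no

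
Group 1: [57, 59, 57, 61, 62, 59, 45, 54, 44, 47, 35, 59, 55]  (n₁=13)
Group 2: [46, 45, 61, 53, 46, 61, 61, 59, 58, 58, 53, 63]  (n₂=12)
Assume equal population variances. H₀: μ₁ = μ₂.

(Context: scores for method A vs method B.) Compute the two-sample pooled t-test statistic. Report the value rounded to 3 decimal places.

x̄₁=53.385, s₁=8.130, n₁=13
x̄₂=55.333, s₂=6.569, n₂=12
s_p² = [12·8.130² + 11·6.569²]/23 = 55.1193
SE = √(s_p²·(1/13+1/12)) = 2.9721
t = (53.385−55.333)/2.9721 = -0.6557
df = 23

test statistic = -0.656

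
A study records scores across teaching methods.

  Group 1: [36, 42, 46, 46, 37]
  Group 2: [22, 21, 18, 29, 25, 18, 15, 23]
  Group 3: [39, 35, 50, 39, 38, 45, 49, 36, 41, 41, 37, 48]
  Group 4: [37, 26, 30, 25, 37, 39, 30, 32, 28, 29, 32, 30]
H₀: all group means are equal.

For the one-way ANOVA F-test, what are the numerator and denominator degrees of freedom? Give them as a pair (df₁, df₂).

k = 4 groups, N = 37 total
df = (k−1, N−k) = (4−1, 37−4) = (3, 33)

degrees of freedom = [3, 33]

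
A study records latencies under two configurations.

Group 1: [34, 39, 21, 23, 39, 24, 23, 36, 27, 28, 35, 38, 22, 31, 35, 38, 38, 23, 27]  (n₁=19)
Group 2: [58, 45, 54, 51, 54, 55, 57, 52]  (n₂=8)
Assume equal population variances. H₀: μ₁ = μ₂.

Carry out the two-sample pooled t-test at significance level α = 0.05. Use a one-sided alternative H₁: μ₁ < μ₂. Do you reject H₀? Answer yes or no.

x̄₁=30.579, s₁=6.669, n₁=19
x̄₂=53.250, s₂=4.062, n₂=8
s_p² = [18·6.669² + 7·4.062²]/25 = 36.6453
SE = √(s_p²·(1/19+1/8)) = 2.5513
t = (30.579−53.250)/2.5513 = -8.8859
df = 25
p-value (one-sided, H₁ less) = 0.00000
At α=0.05: p < α → reject H₀

reject H₀: yes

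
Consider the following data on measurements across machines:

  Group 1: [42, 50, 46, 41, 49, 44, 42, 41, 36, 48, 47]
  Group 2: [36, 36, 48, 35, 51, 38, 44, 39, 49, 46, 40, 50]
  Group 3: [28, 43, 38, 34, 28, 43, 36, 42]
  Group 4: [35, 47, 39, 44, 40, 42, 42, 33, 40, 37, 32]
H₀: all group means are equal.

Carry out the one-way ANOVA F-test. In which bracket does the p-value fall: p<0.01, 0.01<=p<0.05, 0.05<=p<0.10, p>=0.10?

p-value bracket: 0.01<=p<0.05

Group means [44.18, 42.67, 36.50, 39.18], grand mean 40.976
SSB = Σnᵢ(x̄ᵢ−x̄)² = 343.037; SSW = ΣΣ(x−x̄ᵢ)² = 1055.939
MSB = 343.037/3 = 114.3456; MSW = 1055.939/38 = 27.7879
F = MSB/MSW = 4.1149
df = (3, 38)
p-value (upper-tail) = 0.01271
→ bracket: 0.01<=p<0.05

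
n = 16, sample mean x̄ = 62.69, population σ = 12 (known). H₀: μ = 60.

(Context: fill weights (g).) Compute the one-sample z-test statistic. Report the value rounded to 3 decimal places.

SE = σ/√n = 12/√16 = 3.0000
z = (x̄−μ₀)/SE = (62.69−60)/3.0000 = 0.8967

test statistic = 0.897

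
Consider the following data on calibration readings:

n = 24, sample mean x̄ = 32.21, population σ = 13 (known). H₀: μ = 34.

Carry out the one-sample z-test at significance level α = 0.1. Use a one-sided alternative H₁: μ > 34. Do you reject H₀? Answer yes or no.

reject H₀: no

SE = σ/√n = 13/√24 = 2.6536
z = (x̄−μ₀)/SE = (32.21−34)/2.6536 = -0.6746
p-value (one-sided, H₁ greater) = 0.75002
At α=0.1: p ≥ α → fail to reject H₀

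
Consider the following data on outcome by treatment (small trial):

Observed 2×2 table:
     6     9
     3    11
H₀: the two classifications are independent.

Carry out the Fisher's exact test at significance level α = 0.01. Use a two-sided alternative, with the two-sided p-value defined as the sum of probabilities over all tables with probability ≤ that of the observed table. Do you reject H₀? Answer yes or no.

reject H₀: no

Margins: r₁=15, r₂=14, c₁=9, c₂=20, n=29
p_obs = C(15,6)·C(14,3)/C(29,9); sum pmf over tables with pmf ≤ p_obs
p-value (two-sided) = 0.42699
At α=0.01: p ≥ α → fail to reject H₀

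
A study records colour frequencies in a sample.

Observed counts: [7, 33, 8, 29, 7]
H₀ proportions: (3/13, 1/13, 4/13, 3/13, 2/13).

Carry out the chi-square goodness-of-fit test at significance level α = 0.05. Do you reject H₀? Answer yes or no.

n = 84; E_i = n·p_i = [19.38, 6.46, 25.85, 19.38, 12.92]
χ² = (7−19.38)²/19.38 + (33−6.46)²/6.46 + (8−25.85)²/25.85 + (29−19.38)²/19.38 + (7−12.92)²/12.92 = 136.7163
df = 4
p-value (upper-tail) = 0.00000
At α=0.05: p < α → reject H₀

reject H₀: yes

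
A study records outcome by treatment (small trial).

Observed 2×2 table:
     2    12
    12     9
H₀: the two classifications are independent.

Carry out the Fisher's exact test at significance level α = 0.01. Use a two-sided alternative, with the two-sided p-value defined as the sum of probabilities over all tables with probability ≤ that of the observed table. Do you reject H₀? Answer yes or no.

reject H₀: no

Margins: r₁=14, r₂=21, c₁=14, c₂=21, n=35
p_obs = C(14,2)·C(21,12)/C(35,14); sum pmf over tables with pmf ≤ p_obs
p-value (two-sided) = 0.01561
At α=0.01: p ≥ α → fail to reject H₀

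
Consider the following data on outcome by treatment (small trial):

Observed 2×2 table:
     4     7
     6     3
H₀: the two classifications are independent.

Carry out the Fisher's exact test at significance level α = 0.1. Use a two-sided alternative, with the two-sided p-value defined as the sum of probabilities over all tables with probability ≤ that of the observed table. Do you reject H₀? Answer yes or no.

reject H₀: no

Margins: r₁=11, r₂=9, c₁=10, c₂=10, n=20
p_obs = C(11,4)·C(9,6)/C(20,10); sum pmf over tables with pmf ≤ p_obs
p-value (two-sided) = 0.36985
At α=0.1: p ≥ α → fail to reject H₀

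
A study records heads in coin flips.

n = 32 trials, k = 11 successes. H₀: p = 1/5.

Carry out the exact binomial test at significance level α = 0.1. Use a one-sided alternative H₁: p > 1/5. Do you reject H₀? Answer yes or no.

reject H₀: yes

Exact binomial: n=32, k=11, p₀=1/5=0.2000
P(X≥11) from Σ C(n,i)·p₀^i·(1−p₀)^(n−i)
p-value (one-sided, H₁ greater) = 0.04109
At α=0.1: p < α → reject H₀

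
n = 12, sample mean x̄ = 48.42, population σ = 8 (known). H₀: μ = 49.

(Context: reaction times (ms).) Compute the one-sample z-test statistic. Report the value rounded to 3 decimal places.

test statistic = -0.251

SE = σ/√n = 8/√12 = 2.3094
z = (x̄−μ₀)/SE = (48.42−49)/2.3094 = -0.2511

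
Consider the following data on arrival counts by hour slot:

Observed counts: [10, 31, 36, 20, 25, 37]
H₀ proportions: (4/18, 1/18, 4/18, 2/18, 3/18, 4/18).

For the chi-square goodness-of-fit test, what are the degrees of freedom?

degrees of freedom = 5

df = k − 1 = 6 − 1 = 5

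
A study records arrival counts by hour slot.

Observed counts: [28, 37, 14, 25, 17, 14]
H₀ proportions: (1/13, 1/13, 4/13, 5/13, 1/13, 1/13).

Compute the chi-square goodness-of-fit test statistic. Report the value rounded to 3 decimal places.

n = 135; E_i = n·p_i = [10.38, 10.38, 41.54, 51.92, 10.38, 10.38]
χ² = (28−10.38)²/10.38 + (37−10.38)²/10.38 + (14−41.54)²/41.54 + (25−51.92)²/51.92 + (17−10.38)²/10.38 + (14−10.38)²/10.38 = 135.7852
df = 5

test statistic = 135.785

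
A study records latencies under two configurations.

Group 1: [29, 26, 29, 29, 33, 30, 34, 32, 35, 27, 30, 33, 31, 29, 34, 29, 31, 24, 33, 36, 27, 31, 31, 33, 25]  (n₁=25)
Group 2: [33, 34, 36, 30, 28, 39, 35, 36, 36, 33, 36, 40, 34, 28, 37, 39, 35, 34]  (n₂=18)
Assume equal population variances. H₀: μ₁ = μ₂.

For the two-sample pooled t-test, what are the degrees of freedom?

degrees of freedom = 41

df = n₁ + n₂ − 2 = 25 + 18 − 2 = 41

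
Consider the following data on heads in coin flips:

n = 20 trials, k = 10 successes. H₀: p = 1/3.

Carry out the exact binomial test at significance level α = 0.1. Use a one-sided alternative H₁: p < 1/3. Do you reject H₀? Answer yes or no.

Exact binomial: n=20, k=10, p₀=1/3=0.3333
P(X≤10) from Σ C(n,i)·p₀^i·(1−p₀)^(n−i)
p-value (one-sided, H₁ less) = 0.96236
At α=0.1: p ≥ α → fail to reject H₀

reject H₀: no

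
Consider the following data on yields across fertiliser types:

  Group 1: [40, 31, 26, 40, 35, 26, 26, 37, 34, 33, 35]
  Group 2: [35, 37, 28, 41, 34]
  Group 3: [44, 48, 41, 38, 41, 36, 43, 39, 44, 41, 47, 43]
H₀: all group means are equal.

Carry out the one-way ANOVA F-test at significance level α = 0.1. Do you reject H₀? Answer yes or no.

reject H₀: yes

Group means [33.00, 35.00, 42.08], grand mean 37.250
SSB = Σnᵢ(x̄ᵢ−x̄)² = 504.333; SSW = ΣΣ(x−x̄ᵢ)² = 498.917
MSB = 504.333/2 = 252.1667; MSW = 498.917/25 = 19.9567
F = MSB/MSW = 12.6357
df = (2, 25)
p-value (upper-tail) = 0.00016
At α=0.1: p < α → reject H₀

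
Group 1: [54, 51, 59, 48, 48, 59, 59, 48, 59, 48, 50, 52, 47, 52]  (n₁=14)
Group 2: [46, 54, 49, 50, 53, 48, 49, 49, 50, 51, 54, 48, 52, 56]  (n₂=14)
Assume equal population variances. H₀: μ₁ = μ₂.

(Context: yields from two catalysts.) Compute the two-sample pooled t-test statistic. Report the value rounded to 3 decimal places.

test statistic = 1.213

x̄₁=52.429, s₁=4.735, n₁=14
x̄₂=50.643, s₂=2.818, n₂=14
s_p² = [13·4.735² + 13·2.818²]/26 = 15.1786
SE = √(s_p²·(1/14+1/14)) = 1.4725
t = (52.429−50.643)/1.4725 = 1.2127
df = 26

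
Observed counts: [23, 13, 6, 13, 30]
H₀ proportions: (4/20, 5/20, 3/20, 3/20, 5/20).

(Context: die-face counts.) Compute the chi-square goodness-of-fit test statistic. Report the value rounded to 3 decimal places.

n = 85; E_i = n·p_i = [17.00, 21.25, 12.75, 12.75, 21.25]
χ² = (23−17.00)²/17.00 + (13−21.25)²/21.25 + (6−12.75)²/12.75 + (13−12.75)²/12.75 + (30−21.25)²/21.25 = 12.5020
df = 4

test statistic = 12.502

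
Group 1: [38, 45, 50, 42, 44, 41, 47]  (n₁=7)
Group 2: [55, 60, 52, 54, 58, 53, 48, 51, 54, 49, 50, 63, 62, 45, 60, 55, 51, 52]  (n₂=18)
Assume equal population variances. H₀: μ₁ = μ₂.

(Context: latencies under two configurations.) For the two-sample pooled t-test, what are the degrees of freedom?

degrees of freedom = 23

df = n₁ + n₂ − 2 = 7 + 18 − 2 = 23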